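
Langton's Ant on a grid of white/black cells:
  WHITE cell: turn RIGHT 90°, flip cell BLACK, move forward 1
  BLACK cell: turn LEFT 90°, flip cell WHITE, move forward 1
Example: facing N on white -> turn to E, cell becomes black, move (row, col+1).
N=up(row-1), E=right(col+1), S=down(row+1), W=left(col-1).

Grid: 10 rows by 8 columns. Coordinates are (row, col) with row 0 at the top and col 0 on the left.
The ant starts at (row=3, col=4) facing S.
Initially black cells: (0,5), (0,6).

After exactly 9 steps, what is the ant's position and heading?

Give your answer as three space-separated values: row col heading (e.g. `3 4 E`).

Answer: 3 5 E

Derivation:
Step 1: on WHITE (3,4): turn R to W, flip to black, move to (3,3). |black|=3
Step 2: on WHITE (3,3): turn R to N, flip to black, move to (2,3). |black|=4
Step 3: on WHITE (2,3): turn R to E, flip to black, move to (2,4). |black|=5
Step 4: on WHITE (2,4): turn R to S, flip to black, move to (3,4). |black|=6
Step 5: on BLACK (3,4): turn L to E, flip to white, move to (3,5). |black|=5
Step 6: on WHITE (3,5): turn R to S, flip to black, move to (4,5). |black|=6
Step 7: on WHITE (4,5): turn R to W, flip to black, move to (4,4). |black|=7
Step 8: on WHITE (4,4): turn R to N, flip to black, move to (3,4). |black|=8
Step 9: on WHITE (3,4): turn R to E, flip to black, move to (3,5). |black|=9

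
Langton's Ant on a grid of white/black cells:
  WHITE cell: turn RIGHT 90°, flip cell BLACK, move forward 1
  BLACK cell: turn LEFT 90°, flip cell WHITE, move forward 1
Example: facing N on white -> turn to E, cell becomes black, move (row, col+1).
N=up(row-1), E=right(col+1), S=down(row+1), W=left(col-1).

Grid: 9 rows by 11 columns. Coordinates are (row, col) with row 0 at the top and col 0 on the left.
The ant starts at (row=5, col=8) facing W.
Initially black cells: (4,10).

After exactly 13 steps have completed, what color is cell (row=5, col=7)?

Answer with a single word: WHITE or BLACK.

Step 1: on WHITE (5,8): turn R to N, flip to black, move to (4,8). |black|=2
Step 2: on WHITE (4,8): turn R to E, flip to black, move to (4,9). |black|=3
Step 3: on WHITE (4,9): turn R to S, flip to black, move to (5,9). |black|=4
Step 4: on WHITE (5,9): turn R to W, flip to black, move to (5,8). |black|=5
Step 5: on BLACK (5,8): turn L to S, flip to white, move to (6,8). |black|=4
Step 6: on WHITE (6,8): turn R to W, flip to black, move to (6,7). |black|=5
Step 7: on WHITE (6,7): turn R to N, flip to black, move to (5,7). |black|=6
Step 8: on WHITE (5,7): turn R to E, flip to black, move to (5,8). |black|=7
Step 9: on WHITE (5,8): turn R to S, flip to black, move to (6,8). |black|=8
Step 10: on BLACK (6,8): turn L to E, flip to white, move to (6,9). |black|=7
Step 11: on WHITE (6,9): turn R to S, flip to black, move to (7,9). |black|=8
Step 12: on WHITE (7,9): turn R to W, flip to black, move to (7,8). |black|=9
Step 13: on WHITE (7,8): turn R to N, flip to black, move to (6,8). |black|=10

Answer: BLACK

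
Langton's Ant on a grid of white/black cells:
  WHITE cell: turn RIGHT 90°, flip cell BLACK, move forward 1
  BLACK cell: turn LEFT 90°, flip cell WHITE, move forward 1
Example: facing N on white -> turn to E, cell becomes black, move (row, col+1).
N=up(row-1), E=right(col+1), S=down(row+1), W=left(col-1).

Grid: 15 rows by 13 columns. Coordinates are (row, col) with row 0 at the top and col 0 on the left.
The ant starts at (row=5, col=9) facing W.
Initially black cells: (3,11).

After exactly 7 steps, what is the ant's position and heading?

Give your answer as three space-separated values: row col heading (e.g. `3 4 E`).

Answer: 5 8 N

Derivation:
Step 1: on WHITE (5,9): turn R to N, flip to black, move to (4,9). |black|=2
Step 2: on WHITE (4,9): turn R to E, flip to black, move to (4,10). |black|=3
Step 3: on WHITE (4,10): turn R to S, flip to black, move to (5,10). |black|=4
Step 4: on WHITE (5,10): turn R to W, flip to black, move to (5,9). |black|=5
Step 5: on BLACK (5,9): turn L to S, flip to white, move to (6,9). |black|=4
Step 6: on WHITE (6,9): turn R to W, flip to black, move to (6,8). |black|=5
Step 7: on WHITE (6,8): turn R to N, flip to black, move to (5,8). |black|=6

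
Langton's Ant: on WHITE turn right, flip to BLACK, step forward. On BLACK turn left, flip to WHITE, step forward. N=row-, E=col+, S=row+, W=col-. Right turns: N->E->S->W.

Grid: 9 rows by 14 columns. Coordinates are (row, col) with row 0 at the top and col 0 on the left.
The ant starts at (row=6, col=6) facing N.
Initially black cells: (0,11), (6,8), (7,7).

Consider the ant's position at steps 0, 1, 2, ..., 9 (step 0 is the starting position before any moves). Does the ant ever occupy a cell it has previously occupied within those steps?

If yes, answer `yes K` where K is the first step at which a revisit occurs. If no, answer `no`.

Answer: yes 6

Derivation:
Step 1: on WHITE (6,6): turn R to E, flip to black, move to (6,7). |black|=4 — new cell
Step 2: on WHITE (6,7): turn R to S, flip to black, move to (7,7). |black|=5 — new cell
Step 3: on BLACK (7,7): turn L to E, flip to white, move to (7,8). |black|=4 — new cell
Step 4: on WHITE (7,8): turn R to S, flip to black, move to (8,8). |black|=5 — new cell
Step 5: on WHITE (8,8): turn R to W, flip to black, move to (8,7). |black|=6 — new cell
Step 6: on WHITE (8,7): turn R to N, flip to black, move to (7,7). |black|=7 — REVISIT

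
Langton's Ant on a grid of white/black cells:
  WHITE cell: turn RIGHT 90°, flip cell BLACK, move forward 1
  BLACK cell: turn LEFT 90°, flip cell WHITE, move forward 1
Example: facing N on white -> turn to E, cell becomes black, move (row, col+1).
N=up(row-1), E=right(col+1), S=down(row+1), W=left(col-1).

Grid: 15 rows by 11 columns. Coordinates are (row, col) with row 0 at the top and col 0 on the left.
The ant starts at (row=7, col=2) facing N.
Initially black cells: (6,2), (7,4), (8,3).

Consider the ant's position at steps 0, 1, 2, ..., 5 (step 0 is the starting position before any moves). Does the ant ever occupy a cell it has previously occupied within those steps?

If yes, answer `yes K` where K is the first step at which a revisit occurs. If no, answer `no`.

Step 1: on WHITE (7,2): turn R to E, flip to black, move to (7,3). |black|=4 — new cell
Step 2: on WHITE (7,3): turn R to S, flip to black, move to (8,3). |black|=5 — new cell
Step 3: on BLACK (8,3): turn L to E, flip to white, move to (8,4). |black|=4 — new cell
Step 4: on WHITE (8,4): turn R to S, flip to black, move to (9,4). |black|=5 — new cell
Step 5: on WHITE (9,4): turn R to W, flip to black, move to (9,3). |black|=6 — new cell
No revisit within 5 steps.

Answer: no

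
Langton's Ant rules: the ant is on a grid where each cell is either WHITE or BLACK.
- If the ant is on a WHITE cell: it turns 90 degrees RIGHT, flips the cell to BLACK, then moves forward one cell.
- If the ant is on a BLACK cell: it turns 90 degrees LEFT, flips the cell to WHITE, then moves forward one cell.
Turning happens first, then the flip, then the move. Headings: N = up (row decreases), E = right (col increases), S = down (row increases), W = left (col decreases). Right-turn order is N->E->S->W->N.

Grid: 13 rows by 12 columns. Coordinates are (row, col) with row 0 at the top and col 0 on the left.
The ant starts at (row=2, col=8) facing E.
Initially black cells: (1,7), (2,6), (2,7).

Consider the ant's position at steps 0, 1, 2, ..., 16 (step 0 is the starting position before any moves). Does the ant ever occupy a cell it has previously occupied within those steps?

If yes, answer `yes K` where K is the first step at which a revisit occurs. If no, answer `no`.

Step 1: on WHITE (2,8): turn R to S, flip to black, move to (3,8). |black|=4 — new cell
Step 2: on WHITE (3,8): turn R to W, flip to black, move to (3,7). |black|=5 — new cell
Step 3: on WHITE (3,7): turn R to N, flip to black, move to (2,7). |black|=6 — new cell
Step 4: on BLACK (2,7): turn L to W, flip to white, move to (2,6). |black|=5 — new cell
Step 5: on BLACK (2,6): turn L to S, flip to white, move to (3,6). |black|=4 — new cell
Step 6: on WHITE (3,6): turn R to W, flip to black, move to (3,5). |black|=5 — new cell
Step 7: on WHITE (3,5): turn R to N, flip to black, move to (2,5). |black|=6 — new cell
Step 8: on WHITE (2,5): turn R to E, flip to black, move to (2,6). |black|=7 — REVISIT

Answer: yes 8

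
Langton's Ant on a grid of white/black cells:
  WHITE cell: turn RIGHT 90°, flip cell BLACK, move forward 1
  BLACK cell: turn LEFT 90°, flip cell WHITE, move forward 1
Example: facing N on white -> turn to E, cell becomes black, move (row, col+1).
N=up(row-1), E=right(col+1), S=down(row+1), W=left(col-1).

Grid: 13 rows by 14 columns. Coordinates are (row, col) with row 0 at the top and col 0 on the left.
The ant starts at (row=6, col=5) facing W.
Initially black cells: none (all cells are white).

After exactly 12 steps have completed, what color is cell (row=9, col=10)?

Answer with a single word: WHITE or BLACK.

Answer: WHITE

Derivation:
Step 1: on WHITE (6,5): turn R to N, flip to black, move to (5,5). |black|=1
Step 2: on WHITE (5,5): turn R to E, flip to black, move to (5,6). |black|=2
Step 3: on WHITE (5,6): turn R to S, flip to black, move to (6,6). |black|=3
Step 4: on WHITE (6,6): turn R to W, flip to black, move to (6,5). |black|=4
Step 5: on BLACK (6,5): turn L to S, flip to white, move to (7,5). |black|=3
Step 6: on WHITE (7,5): turn R to W, flip to black, move to (7,4). |black|=4
Step 7: on WHITE (7,4): turn R to N, flip to black, move to (6,4). |black|=5
Step 8: on WHITE (6,4): turn R to E, flip to black, move to (6,5). |black|=6
Step 9: on WHITE (6,5): turn R to S, flip to black, move to (7,5). |black|=7
Step 10: on BLACK (7,5): turn L to E, flip to white, move to (7,6). |black|=6
Step 11: on WHITE (7,6): turn R to S, flip to black, move to (8,6). |black|=7
Step 12: on WHITE (8,6): turn R to W, flip to black, move to (8,5). |black|=8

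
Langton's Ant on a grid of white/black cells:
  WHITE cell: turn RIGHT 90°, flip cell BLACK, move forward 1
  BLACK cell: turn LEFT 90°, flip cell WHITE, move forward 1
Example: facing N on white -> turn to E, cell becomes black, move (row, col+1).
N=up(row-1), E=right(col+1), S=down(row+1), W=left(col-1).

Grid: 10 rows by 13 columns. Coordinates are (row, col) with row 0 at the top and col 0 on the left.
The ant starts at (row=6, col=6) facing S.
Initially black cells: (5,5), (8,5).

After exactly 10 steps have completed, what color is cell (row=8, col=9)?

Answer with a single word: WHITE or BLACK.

Step 1: on WHITE (6,6): turn R to W, flip to black, move to (6,5). |black|=3
Step 2: on WHITE (6,5): turn R to N, flip to black, move to (5,5). |black|=4
Step 3: on BLACK (5,5): turn L to W, flip to white, move to (5,4). |black|=3
Step 4: on WHITE (5,4): turn R to N, flip to black, move to (4,4). |black|=4
Step 5: on WHITE (4,4): turn R to E, flip to black, move to (4,5). |black|=5
Step 6: on WHITE (4,5): turn R to S, flip to black, move to (5,5). |black|=6
Step 7: on WHITE (5,5): turn R to W, flip to black, move to (5,4). |black|=7
Step 8: on BLACK (5,4): turn L to S, flip to white, move to (6,4). |black|=6
Step 9: on WHITE (6,4): turn R to W, flip to black, move to (6,3). |black|=7
Step 10: on WHITE (6,3): turn R to N, flip to black, move to (5,3). |black|=8

Answer: WHITE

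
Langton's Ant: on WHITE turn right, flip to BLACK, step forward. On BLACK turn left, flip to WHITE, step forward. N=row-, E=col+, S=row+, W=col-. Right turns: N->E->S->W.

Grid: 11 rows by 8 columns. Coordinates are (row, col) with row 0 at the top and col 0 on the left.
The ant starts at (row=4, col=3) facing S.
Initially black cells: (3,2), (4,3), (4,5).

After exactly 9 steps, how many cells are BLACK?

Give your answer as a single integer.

Answer: 6

Derivation:
Step 1: on BLACK (4,3): turn L to E, flip to white, move to (4,4). |black|=2
Step 2: on WHITE (4,4): turn R to S, flip to black, move to (5,4). |black|=3
Step 3: on WHITE (5,4): turn R to W, flip to black, move to (5,3). |black|=4
Step 4: on WHITE (5,3): turn R to N, flip to black, move to (4,3). |black|=5
Step 5: on WHITE (4,3): turn R to E, flip to black, move to (4,4). |black|=6
Step 6: on BLACK (4,4): turn L to N, flip to white, move to (3,4). |black|=5
Step 7: on WHITE (3,4): turn R to E, flip to black, move to (3,5). |black|=6
Step 8: on WHITE (3,5): turn R to S, flip to black, move to (4,5). |black|=7
Step 9: on BLACK (4,5): turn L to E, flip to white, move to (4,6). |black|=6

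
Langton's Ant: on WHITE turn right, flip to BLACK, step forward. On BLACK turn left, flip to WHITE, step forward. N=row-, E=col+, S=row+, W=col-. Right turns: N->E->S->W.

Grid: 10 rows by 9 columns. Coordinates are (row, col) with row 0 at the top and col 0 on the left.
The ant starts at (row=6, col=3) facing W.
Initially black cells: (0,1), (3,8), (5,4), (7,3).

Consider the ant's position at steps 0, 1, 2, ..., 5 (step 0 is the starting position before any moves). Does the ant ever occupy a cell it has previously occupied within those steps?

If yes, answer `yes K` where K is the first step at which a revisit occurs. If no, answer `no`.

Answer: no

Derivation:
Step 1: on WHITE (6,3): turn R to N, flip to black, move to (5,3). |black|=5 — new cell
Step 2: on WHITE (5,3): turn R to E, flip to black, move to (5,4). |black|=6 — new cell
Step 3: on BLACK (5,4): turn L to N, flip to white, move to (4,4). |black|=5 — new cell
Step 4: on WHITE (4,4): turn R to E, flip to black, move to (4,5). |black|=6 — new cell
Step 5: on WHITE (4,5): turn R to S, flip to black, move to (5,5). |black|=7 — new cell
No revisit within 5 steps.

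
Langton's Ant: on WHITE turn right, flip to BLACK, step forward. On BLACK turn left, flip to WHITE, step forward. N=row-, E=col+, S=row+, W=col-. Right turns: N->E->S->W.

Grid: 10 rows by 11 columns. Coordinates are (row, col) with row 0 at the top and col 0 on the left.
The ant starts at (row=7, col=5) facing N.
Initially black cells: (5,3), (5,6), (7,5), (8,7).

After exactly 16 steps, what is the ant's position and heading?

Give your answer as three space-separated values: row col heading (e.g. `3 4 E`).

Step 1: on BLACK (7,5): turn L to W, flip to white, move to (7,4). |black|=3
Step 2: on WHITE (7,4): turn R to N, flip to black, move to (6,4). |black|=4
Step 3: on WHITE (6,4): turn R to E, flip to black, move to (6,5). |black|=5
Step 4: on WHITE (6,5): turn R to S, flip to black, move to (7,5). |black|=6
Step 5: on WHITE (7,5): turn R to W, flip to black, move to (7,4). |black|=7
Step 6: on BLACK (7,4): turn L to S, flip to white, move to (8,4). |black|=6
Step 7: on WHITE (8,4): turn R to W, flip to black, move to (8,3). |black|=7
Step 8: on WHITE (8,3): turn R to N, flip to black, move to (7,3). |black|=8
Step 9: on WHITE (7,3): turn R to E, flip to black, move to (7,4). |black|=9
Step 10: on WHITE (7,4): turn R to S, flip to black, move to (8,4). |black|=10
Step 11: on BLACK (8,4): turn L to E, flip to white, move to (8,5). |black|=9
Step 12: on WHITE (8,5): turn R to S, flip to black, move to (9,5). |black|=10
Step 13: on WHITE (9,5): turn R to W, flip to black, move to (9,4). |black|=11
Step 14: on WHITE (9,4): turn R to N, flip to black, move to (8,4). |black|=12
Step 15: on WHITE (8,4): turn R to E, flip to black, move to (8,5). |black|=13
Step 16: on BLACK (8,5): turn L to N, flip to white, move to (7,5). |black|=12

Answer: 7 5 N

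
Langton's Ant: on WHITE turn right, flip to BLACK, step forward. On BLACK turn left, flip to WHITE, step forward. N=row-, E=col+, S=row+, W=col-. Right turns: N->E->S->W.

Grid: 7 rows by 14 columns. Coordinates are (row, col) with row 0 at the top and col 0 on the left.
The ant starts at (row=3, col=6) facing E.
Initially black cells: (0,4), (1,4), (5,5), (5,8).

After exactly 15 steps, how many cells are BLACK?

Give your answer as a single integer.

Answer: 13

Derivation:
Step 1: on WHITE (3,6): turn R to S, flip to black, move to (4,6). |black|=5
Step 2: on WHITE (4,6): turn R to W, flip to black, move to (4,5). |black|=6
Step 3: on WHITE (4,5): turn R to N, flip to black, move to (3,5). |black|=7
Step 4: on WHITE (3,5): turn R to E, flip to black, move to (3,6). |black|=8
Step 5: on BLACK (3,6): turn L to N, flip to white, move to (2,6). |black|=7
Step 6: on WHITE (2,6): turn R to E, flip to black, move to (2,7). |black|=8
Step 7: on WHITE (2,7): turn R to S, flip to black, move to (3,7). |black|=9
Step 8: on WHITE (3,7): turn R to W, flip to black, move to (3,6). |black|=10
Step 9: on WHITE (3,6): turn R to N, flip to black, move to (2,6). |black|=11
Step 10: on BLACK (2,6): turn L to W, flip to white, move to (2,5). |black|=10
Step 11: on WHITE (2,5): turn R to N, flip to black, move to (1,5). |black|=11
Step 12: on WHITE (1,5): turn R to E, flip to black, move to (1,6). |black|=12
Step 13: on WHITE (1,6): turn R to S, flip to black, move to (2,6). |black|=13
Step 14: on WHITE (2,6): turn R to W, flip to black, move to (2,5). |black|=14
Step 15: on BLACK (2,5): turn L to S, flip to white, move to (3,5). |black|=13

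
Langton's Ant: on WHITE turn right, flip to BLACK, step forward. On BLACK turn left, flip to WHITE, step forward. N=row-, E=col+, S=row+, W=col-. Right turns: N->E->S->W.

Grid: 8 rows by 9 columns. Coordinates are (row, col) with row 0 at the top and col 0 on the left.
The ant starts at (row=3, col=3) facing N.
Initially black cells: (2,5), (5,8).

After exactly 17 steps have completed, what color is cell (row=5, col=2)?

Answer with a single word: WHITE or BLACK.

Step 1: on WHITE (3,3): turn R to E, flip to black, move to (3,4). |black|=3
Step 2: on WHITE (3,4): turn R to S, flip to black, move to (4,4). |black|=4
Step 3: on WHITE (4,4): turn R to W, flip to black, move to (4,3). |black|=5
Step 4: on WHITE (4,3): turn R to N, flip to black, move to (3,3). |black|=6
Step 5: on BLACK (3,3): turn L to W, flip to white, move to (3,2). |black|=5
Step 6: on WHITE (3,2): turn R to N, flip to black, move to (2,2). |black|=6
Step 7: on WHITE (2,2): turn R to E, flip to black, move to (2,3). |black|=7
Step 8: on WHITE (2,3): turn R to S, flip to black, move to (3,3). |black|=8
Step 9: on WHITE (3,3): turn R to W, flip to black, move to (3,2). |black|=9
Step 10: on BLACK (3,2): turn L to S, flip to white, move to (4,2). |black|=8
Step 11: on WHITE (4,2): turn R to W, flip to black, move to (4,1). |black|=9
Step 12: on WHITE (4,1): turn R to N, flip to black, move to (3,1). |black|=10
Step 13: on WHITE (3,1): turn R to E, flip to black, move to (3,2). |black|=11
Step 14: on WHITE (3,2): turn R to S, flip to black, move to (4,2). |black|=12
Step 15: on BLACK (4,2): turn L to E, flip to white, move to (4,3). |black|=11
Step 16: on BLACK (4,3): turn L to N, flip to white, move to (3,3). |black|=10
Step 17: on BLACK (3,3): turn L to W, flip to white, move to (3,2). |black|=9

Answer: WHITE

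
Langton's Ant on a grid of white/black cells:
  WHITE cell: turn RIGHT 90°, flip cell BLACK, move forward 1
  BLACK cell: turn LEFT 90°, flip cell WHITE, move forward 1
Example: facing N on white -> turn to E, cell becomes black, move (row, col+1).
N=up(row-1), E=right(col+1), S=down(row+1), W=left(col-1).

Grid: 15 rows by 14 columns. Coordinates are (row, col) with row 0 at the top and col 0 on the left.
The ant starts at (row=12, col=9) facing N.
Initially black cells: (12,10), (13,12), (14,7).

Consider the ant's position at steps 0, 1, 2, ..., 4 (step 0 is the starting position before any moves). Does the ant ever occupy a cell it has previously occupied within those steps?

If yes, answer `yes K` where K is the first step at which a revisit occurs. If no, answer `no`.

Step 1: on WHITE (12,9): turn R to E, flip to black, move to (12,10). |black|=4 — new cell
Step 2: on BLACK (12,10): turn L to N, flip to white, move to (11,10). |black|=3 — new cell
Step 3: on WHITE (11,10): turn R to E, flip to black, move to (11,11). |black|=4 — new cell
Step 4: on WHITE (11,11): turn R to S, flip to black, move to (12,11). |black|=5 — new cell
No revisit within 4 steps.

Answer: no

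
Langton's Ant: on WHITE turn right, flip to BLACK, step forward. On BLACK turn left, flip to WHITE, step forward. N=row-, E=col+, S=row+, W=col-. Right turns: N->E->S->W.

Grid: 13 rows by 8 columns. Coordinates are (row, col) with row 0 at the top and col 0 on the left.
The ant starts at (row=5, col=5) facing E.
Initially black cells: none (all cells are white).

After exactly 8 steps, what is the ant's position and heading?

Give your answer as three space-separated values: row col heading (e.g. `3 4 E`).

Answer: 5 5 W

Derivation:
Step 1: on WHITE (5,5): turn R to S, flip to black, move to (6,5). |black|=1
Step 2: on WHITE (6,5): turn R to W, flip to black, move to (6,4). |black|=2
Step 3: on WHITE (6,4): turn R to N, flip to black, move to (5,4). |black|=3
Step 4: on WHITE (5,4): turn R to E, flip to black, move to (5,5). |black|=4
Step 5: on BLACK (5,5): turn L to N, flip to white, move to (4,5). |black|=3
Step 6: on WHITE (4,5): turn R to E, flip to black, move to (4,6). |black|=4
Step 7: on WHITE (4,6): turn R to S, flip to black, move to (5,6). |black|=5
Step 8: on WHITE (5,6): turn R to W, flip to black, move to (5,5). |black|=6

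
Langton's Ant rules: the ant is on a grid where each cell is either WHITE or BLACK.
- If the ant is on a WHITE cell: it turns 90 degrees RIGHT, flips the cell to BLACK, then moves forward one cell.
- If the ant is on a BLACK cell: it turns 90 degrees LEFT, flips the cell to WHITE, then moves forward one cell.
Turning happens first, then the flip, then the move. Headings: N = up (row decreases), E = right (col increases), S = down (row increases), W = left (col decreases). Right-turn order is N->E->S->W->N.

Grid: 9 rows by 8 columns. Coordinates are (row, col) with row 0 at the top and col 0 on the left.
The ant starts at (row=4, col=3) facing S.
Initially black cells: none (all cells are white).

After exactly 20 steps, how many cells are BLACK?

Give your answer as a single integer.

Step 1: on WHITE (4,3): turn R to W, flip to black, move to (4,2). |black|=1
Step 2: on WHITE (4,2): turn R to N, flip to black, move to (3,2). |black|=2
Step 3: on WHITE (3,2): turn R to E, flip to black, move to (3,3). |black|=3
Step 4: on WHITE (3,3): turn R to S, flip to black, move to (4,3). |black|=4
Step 5: on BLACK (4,3): turn L to E, flip to white, move to (4,4). |black|=3
Step 6: on WHITE (4,4): turn R to S, flip to black, move to (5,4). |black|=4
Step 7: on WHITE (5,4): turn R to W, flip to black, move to (5,3). |black|=5
Step 8: on WHITE (5,3): turn R to N, flip to black, move to (4,3). |black|=6
Step 9: on WHITE (4,3): turn R to E, flip to black, move to (4,4). |black|=7
Step 10: on BLACK (4,4): turn L to N, flip to white, move to (3,4). |black|=6
Step 11: on WHITE (3,4): turn R to E, flip to black, move to (3,5). |black|=7
Step 12: on WHITE (3,5): turn R to S, flip to black, move to (4,5). |black|=8
Step 13: on WHITE (4,5): turn R to W, flip to black, move to (4,4). |black|=9
Step 14: on WHITE (4,4): turn R to N, flip to black, move to (3,4). |black|=10
Step 15: on BLACK (3,4): turn L to W, flip to white, move to (3,3). |black|=9
Step 16: on BLACK (3,3): turn L to S, flip to white, move to (4,3). |black|=8
Step 17: on BLACK (4,3): turn L to E, flip to white, move to (4,4). |black|=7
Step 18: on BLACK (4,4): turn L to N, flip to white, move to (3,4). |black|=6
Step 19: on WHITE (3,4): turn R to E, flip to black, move to (3,5). |black|=7
Step 20: on BLACK (3,5): turn L to N, flip to white, move to (2,5). |black|=6

Answer: 6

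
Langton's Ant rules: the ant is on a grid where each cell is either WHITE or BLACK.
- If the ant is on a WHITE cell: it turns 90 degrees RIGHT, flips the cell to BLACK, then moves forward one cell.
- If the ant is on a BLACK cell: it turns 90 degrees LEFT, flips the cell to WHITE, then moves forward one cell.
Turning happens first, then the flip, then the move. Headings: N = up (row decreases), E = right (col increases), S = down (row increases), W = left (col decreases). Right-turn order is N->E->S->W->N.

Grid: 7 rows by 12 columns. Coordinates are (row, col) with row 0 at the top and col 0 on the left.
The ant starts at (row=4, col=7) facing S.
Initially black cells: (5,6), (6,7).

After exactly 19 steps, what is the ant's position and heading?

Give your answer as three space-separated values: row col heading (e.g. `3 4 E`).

Answer: 3 9 E

Derivation:
Step 1: on WHITE (4,7): turn R to W, flip to black, move to (4,6). |black|=3
Step 2: on WHITE (4,6): turn R to N, flip to black, move to (3,6). |black|=4
Step 3: on WHITE (3,6): turn R to E, flip to black, move to (3,7). |black|=5
Step 4: on WHITE (3,7): turn R to S, flip to black, move to (4,7). |black|=6
Step 5: on BLACK (4,7): turn L to E, flip to white, move to (4,8). |black|=5
Step 6: on WHITE (4,8): turn R to S, flip to black, move to (5,8). |black|=6
Step 7: on WHITE (5,8): turn R to W, flip to black, move to (5,7). |black|=7
Step 8: on WHITE (5,7): turn R to N, flip to black, move to (4,7). |black|=8
Step 9: on WHITE (4,7): turn R to E, flip to black, move to (4,8). |black|=9
Step 10: on BLACK (4,8): turn L to N, flip to white, move to (3,8). |black|=8
Step 11: on WHITE (3,8): turn R to E, flip to black, move to (3,9). |black|=9
Step 12: on WHITE (3,9): turn R to S, flip to black, move to (4,9). |black|=10
Step 13: on WHITE (4,9): turn R to W, flip to black, move to (4,8). |black|=11
Step 14: on WHITE (4,8): turn R to N, flip to black, move to (3,8). |black|=12
Step 15: on BLACK (3,8): turn L to W, flip to white, move to (3,7). |black|=11
Step 16: on BLACK (3,7): turn L to S, flip to white, move to (4,7). |black|=10
Step 17: on BLACK (4,7): turn L to E, flip to white, move to (4,8). |black|=9
Step 18: on BLACK (4,8): turn L to N, flip to white, move to (3,8). |black|=8
Step 19: on WHITE (3,8): turn R to E, flip to black, move to (3,9). |black|=9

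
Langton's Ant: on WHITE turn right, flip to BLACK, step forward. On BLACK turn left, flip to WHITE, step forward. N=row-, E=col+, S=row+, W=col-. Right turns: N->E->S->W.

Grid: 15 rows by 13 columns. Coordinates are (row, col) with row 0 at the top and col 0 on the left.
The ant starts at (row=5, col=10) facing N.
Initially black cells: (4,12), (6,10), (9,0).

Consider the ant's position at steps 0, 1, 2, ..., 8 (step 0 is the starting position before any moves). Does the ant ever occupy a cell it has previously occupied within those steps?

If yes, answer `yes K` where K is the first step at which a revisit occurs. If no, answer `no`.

Answer: yes 7

Derivation:
Step 1: on WHITE (5,10): turn R to E, flip to black, move to (5,11). |black|=4 — new cell
Step 2: on WHITE (5,11): turn R to S, flip to black, move to (6,11). |black|=5 — new cell
Step 3: on WHITE (6,11): turn R to W, flip to black, move to (6,10). |black|=6 — new cell
Step 4: on BLACK (6,10): turn L to S, flip to white, move to (7,10). |black|=5 — new cell
Step 5: on WHITE (7,10): turn R to W, flip to black, move to (7,9). |black|=6 — new cell
Step 6: on WHITE (7,9): turn R to N, flip to black, move to (6,9). |black|=7 — new cell
Step 7: on WHITE (6,9): turn R to E, flip to black, move to (6,10). |black|=8 — REVISIT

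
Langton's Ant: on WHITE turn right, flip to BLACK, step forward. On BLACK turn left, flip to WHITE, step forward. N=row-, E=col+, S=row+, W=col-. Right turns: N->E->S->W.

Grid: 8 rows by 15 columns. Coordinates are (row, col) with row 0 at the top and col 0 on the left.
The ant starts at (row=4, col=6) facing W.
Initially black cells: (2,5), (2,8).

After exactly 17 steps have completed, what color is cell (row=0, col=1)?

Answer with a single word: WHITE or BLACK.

Step 1: on WHITE (4,6): turn R to N, flip to black, move to (3,6). |black|=3
Step 2: on WHITE (3,6): turn R to E, flip to black, move to (3,7). |black|=4
Step 3: on WHITE (3,7): turn R to S, flip to black, move to (4,7). |black|=5
Step 4: on WHITE (4,7): turn R to W, flip to black, move to (4,6). |black|=6
Step 5: on BLACK (4,6): turn L to S, flip to white, move to (5,6). |black|=5
Step 6: on WHITE (5,6): turn R to W, flip to black, move to (5,5). |black|=6
Step 7: on WHITE (5,5): turn R to N, flip to black, move to (4,5). |black|=7
Step 8: on WHITE (4,5): turn R to E, flip to black, move to (4,6). |black|=8
Step 9: on WHITE (4,6): turn R to S, flip to black, move to (5,6). |black|=9
Step 10: on BLACK (5,6): turn L to E, flip to white, move to (5,7). |black|=8
Step 11: on WHITE (5,7): turn R to S, flip to black, move to (6,7). |black|=9
Step 12: on WHITE (6,7): turn R to W, flip to black, move to (6,6). |black|=10
Step 13: on WHITE (6,6): turn R to N, flip to black, move to (5,6). |black|=11
Step 14: on WHITE (5,6): turn R to E, flip to black, move to (5,7). |black|=12
Step 15: on BLACK (5,7): turn L to N, flip to white, move to (4,7). |black|=11
Step 16: on BLACK (4,7): turn L to W, flip to white, move to (4,6). |black|=10
Step 17: on BLACK (4,6): turn L to S, flip to white, move to (5,6). |black|=9

Answer: WHITE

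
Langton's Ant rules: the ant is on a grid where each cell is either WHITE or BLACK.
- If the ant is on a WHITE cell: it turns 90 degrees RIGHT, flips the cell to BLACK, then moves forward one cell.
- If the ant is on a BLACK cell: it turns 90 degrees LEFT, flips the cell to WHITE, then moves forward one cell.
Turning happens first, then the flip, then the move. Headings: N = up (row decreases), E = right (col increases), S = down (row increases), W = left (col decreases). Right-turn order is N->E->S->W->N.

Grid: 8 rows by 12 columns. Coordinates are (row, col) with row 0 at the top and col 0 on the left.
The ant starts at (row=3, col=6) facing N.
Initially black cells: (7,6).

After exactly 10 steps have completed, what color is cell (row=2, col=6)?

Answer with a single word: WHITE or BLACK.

Answer: BLACK

Derivation:
Step 1: on WHITE (3,6): turn R to E, flip to black, move to (3,7). |black|=2
Step 2: on WHITE (3,7): turn R to S, flip to black, move to (4,7). |black|=3
Step 3: on WHITE (4,7): turn R to W, flip to black, move to (4,6). |black|=4
Step 4: on WHITE (4,6): turn R to N, flip to black, move to (3,6). |black|=5
Step 5: on BLACK (3,6): turn L to W, flip to white, move to (3,5). |black|=4
Step 6: on WHITE (3,5): turn R to N, flip to black, move to (2,5). |black|=5
Step 7: on WHITE (2,5): turn R to E, flip to black, move to (2,6). |black|=6
Step 8: on WHITE (2,6): turn R to S, flip to black, move to (3,6). |black|=7
Step 9: on WHITE (3,6): turn R to W, flip to black, move to (3,5). |black|=8
Step 10: on BLACK (3,5): turn L to S, flip to white, move to (4,5). |black|=7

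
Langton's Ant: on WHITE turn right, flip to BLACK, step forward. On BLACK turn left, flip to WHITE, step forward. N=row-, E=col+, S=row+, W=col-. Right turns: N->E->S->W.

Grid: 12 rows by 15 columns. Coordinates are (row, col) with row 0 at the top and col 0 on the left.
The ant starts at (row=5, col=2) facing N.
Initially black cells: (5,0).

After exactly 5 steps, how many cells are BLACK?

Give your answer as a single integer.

Step 1: on WHITE (5,2): turn R to E, flip to black, move to (5,3). |black|=2
Step 2: on WHITE (5,3): turn R to S, flip to black, move to (6,3). |black|=3
Step 3: on WHITE (6,3): turn R to W, flip to black, move to (6,2). |black|=4
Step 4: on WHITE (6,2): turn R to N, flip to black, move to (5,2). |black|=5
Step 5: on BLACK (5,2): turn L to W, flip to white, move to (5,1). |black|=4

Answer: 4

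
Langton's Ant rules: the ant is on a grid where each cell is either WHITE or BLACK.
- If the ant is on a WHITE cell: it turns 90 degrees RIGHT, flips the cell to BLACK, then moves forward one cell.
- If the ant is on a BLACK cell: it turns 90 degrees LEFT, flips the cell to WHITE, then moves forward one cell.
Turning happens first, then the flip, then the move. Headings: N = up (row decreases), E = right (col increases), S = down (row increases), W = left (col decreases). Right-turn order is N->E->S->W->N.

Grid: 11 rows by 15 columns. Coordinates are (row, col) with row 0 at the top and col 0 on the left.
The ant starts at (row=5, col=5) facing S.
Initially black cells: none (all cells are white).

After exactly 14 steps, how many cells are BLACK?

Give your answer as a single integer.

Step 1: on WHITE (5,5): turn R to W, flip to black, move to (5,4). |black|=1
Step 2: on WHITE (5,4): turn R to N, flip to black, move to (4,4). |black|=2
Step 3: on WHITE (4,4): turn R to E, flip to black, move to (4,5). |black|=3
Step 4: on WHITE (4,5): turn R to S, flip to black, move to (5,5). |black|=4
Step 5: on BLACK (5,5): turn L to E, flip to white, move to (5,6). |black|=3
Step 6: on WHITE (5,6): turn R to S, flip to black, move to (6,6). |black|=4
Step 7: on WHITE (6,6): turn R to W, flip to black, move to (6,5). |black|=5
Step 8: on WHITE (6,5): turn R to N, flip to black, move to (5,5). |black|=6
Step 9: on WHITE (5,5): turn R to E, flip to black, move to (5,6). |black|=7
Step 10: on BLACK (5,6): turn L to N, flip to white, move to (4,6). |black|=6
Step 11: on WHITE (4,6): turn R to E, flip to black, move to (4,7). |black|=7
Step 12: on WHITE (4,7): turn R to S, flip to black, move to (5,7). |black|=8
Step 13: on WHITE (5,7): turn R to W, flip to black, move to (5,6). |black|=9
Step 14: on WHITE (5,6): turn R to N, flip to black, move to (4,6). |black|=10

Answer: 10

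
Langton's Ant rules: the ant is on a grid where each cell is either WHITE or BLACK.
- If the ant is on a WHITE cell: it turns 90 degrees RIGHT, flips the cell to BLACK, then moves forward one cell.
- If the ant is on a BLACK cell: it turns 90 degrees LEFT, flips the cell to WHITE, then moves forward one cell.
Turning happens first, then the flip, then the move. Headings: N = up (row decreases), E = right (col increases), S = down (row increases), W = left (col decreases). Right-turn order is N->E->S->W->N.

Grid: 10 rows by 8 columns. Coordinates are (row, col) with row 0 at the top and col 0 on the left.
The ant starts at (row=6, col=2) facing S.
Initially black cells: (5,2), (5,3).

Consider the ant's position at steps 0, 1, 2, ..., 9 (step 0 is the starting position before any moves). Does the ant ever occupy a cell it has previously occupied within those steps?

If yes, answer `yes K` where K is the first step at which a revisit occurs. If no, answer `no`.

Step 1: on WHITE (6,2): turn R to W, flip to black, move to (6,1). |black|=3 — new cell
Step 2: on WHITE (6,1): turn R to N, flip to black, move to (5,1). |black|=4 — new cell
Step 3: on WHITE (5,1): turn R to E, flip to black, move to (5,2). |black|=5 — new cell
Step 4: on BLACK (5,2): turn L to N, flip to white, move to (4,2). |black|=4 — new cell
Step 5: on WHITE (4,2): turn R to E, flip to black, move to (4,3). |black|=5 — new cell
Step 6: on WHITE (4,3): turn R to S, flip to black, move to (5,3). |black|=6 — new cell
Step 7: on BLACK (5,3): turn L to E, flip to white, move to (5,4). |black|=5 — new cell
Step 8: on WHITE (5,4): turn R to S, flip to black, move to (6,4). |black|=6 — new cell
Step 9: on WHITE (6,4): turn R to W, flip to black, move to (6,3). |black|=7 — new cell
No revisit within 9 steps.

Answer: no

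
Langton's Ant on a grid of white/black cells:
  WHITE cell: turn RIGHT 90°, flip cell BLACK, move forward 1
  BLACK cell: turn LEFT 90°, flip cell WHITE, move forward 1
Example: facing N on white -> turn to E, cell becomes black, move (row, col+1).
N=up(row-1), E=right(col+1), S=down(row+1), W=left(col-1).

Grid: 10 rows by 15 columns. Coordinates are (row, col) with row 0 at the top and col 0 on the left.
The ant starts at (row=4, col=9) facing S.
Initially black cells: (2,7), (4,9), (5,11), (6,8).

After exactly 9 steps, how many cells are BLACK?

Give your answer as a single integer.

Answer: 9

Derivation:
Step 1: on BLACK (4,9): turn L to E, flip to white, move to (4,10). |black|=3
Step 2: on WHITE (4,10): turn R to S, flip to black, move to (5,10). |black|=4
Step 3: on WHITE (5,10): turn R to W, flip to black, move to (5,9). |black|=5
Step 4: on WHITE (5,9): turn R to N, flip to black, move to (4,9). |black|=6
Step 5: on WHITE (4,9): turn R to E, flip to black, move to (4,10). |black|=7
Step 6: on BLACK (4,10): turn L to N, flip to white, move to (3,10). |black|=6
Step 7: on WHITE (3,10): turn R to E, flip to black, move to (3,11). |black|=7
Step 8: on WHITE (3,11): turn R to S, flip to black, move to (4,11). |black|=8
Step 9: on WHITE (4,11): turn R to W, flip to black, move to (4,10). |black|=9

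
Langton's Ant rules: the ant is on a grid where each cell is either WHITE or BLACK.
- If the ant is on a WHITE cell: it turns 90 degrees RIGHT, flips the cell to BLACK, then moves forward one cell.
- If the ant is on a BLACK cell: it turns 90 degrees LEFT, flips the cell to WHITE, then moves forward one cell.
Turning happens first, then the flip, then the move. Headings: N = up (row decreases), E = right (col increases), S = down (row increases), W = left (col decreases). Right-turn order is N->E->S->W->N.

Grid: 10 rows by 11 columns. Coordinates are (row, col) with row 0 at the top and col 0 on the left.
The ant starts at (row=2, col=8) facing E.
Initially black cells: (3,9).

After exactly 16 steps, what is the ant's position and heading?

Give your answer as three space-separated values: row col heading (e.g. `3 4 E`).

Answer: 2 8 E

Derivation:
Step 1: on WHITE (2,8): turn R to S, flip to black, move to (3,8). |black|=2
Step 2: on WHITE (3,8): turn R to W, flip to black, move to (3,7). |black|=3
Step 3: on WHITE (3,7): turn R to N, flip to black, move to (2,7). |black|=4
Step 4: on WHITE (2,7): turn R to E, flip to black, move to (2,8). |black|=5
Step 5: on BLACK (2,8): turn L to N, flip to white, move to (1,8). |black|=4
Step 6: on WHITE (1,8): turn R to E, flip to black, move to (1,9). |black|=5
Step 7: on WHITE (1,9): turn R to S, flip to black, move to (2,9). |black|=6
Step 8: on WHITE (2,9): turn R to W, flip to black, move to (2,8). |black|=7
Step 9: on WHITE (2,8): turn R to N, flip to black, move to (1,8). |black|=8
Step 10: on BLACK (1,8): turn L to W, flip to white, move to (1,7). |black|=7
Step 11: on WHITE (1,7): turn R to N, flip to black, move to (0,7). |black|=8
Step 12: on WHITE (0,7): turn R to E, flip to black, move to (0,8). |black|=9
Step 13: on WHITE (0,8): turn R to S, flip to black, move to (1,8). |black|=10
Step 14: on WHITE (1,8): turn R to W, flip to black, move to (1,7). |black|=11
Step 15: on BLACK (1,7): turn L to S, flip to white, move to (2,7). |black|=10
Step 16: on BLACK (2,7): turn L to E, flip to white, move to (2,8). |black|=9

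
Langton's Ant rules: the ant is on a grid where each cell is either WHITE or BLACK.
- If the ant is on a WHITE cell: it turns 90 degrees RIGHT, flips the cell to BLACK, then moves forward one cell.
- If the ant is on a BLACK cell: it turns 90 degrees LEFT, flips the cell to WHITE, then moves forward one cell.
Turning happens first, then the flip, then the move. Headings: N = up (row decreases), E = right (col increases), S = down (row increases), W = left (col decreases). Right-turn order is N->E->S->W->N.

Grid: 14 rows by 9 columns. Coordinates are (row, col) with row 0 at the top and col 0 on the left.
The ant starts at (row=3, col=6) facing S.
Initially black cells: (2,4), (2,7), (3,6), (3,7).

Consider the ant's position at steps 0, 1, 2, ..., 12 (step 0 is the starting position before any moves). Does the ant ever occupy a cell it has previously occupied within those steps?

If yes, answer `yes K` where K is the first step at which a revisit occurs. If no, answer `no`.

Step 1: on BLACK (3,6): turn L to E, flip to white, move to (3,7). |black|=3 — new cell
Step 2: on BLACK (3,7): turn L to N, flip to white, move to (2,7). |black|=2 — new cell
Step 3: on BLACK (2,7): turn L to W, flip to white, move to (2,6). |black|=1 — new cell
Step 4: on WHITE (2,6): turn R to N, flip to black, move to (1,6). |black|=2 — new cell
Step 5: on WHITE (1,6): turn R to E, flip to black, move to (1,7). |black|=3 — new cell
Step 6: on WHITE (1,7): turn R to S, flip to black, move to (2,7). |black|=4 — REVISIT

Answer: yes 6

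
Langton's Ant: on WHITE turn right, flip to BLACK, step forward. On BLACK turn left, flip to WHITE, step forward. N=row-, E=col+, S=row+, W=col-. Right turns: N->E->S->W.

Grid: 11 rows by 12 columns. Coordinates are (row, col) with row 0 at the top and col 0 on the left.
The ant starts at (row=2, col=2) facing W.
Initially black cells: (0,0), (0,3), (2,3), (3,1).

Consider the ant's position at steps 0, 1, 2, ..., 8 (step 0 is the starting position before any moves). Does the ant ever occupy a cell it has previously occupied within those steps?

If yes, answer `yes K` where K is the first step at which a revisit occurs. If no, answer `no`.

Answer: yes 7

Derivation:
Step 1: on WHITE (2,2): turn R to N, flip to black, move to (1,2). |black|=5 — new cell
Step 2: on WHITE (1,2): turn R to E, flip to black, move to (1,3). |black|=6 — new cell
Step 3: on WHITE (1,3): turn R to S, flip to black, move to (2,3). |black|=7 — new cell
Step 4: on BLACK (2,3): turn L to E, flip to white, move to (2,4). |black|=6 — new cell
Step 5: on WHITE (2,4): turn R to S, flip to black, move to (3,4). |black|=7 — new cell
Step 6: on WHITE (3,4): turn R to W, flip to black, move to (3,3). |black|=8 — new cell
Step 7: on WHITE (3,3): turn R to N, flip to black, move to (2,3). |black|=9 — REVISIT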